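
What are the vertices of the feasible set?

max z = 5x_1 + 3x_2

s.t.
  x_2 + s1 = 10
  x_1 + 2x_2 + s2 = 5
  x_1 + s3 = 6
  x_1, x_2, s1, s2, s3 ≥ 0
Each vertex is the intersection of two constraint boundaries that also satisfies all remaining constraints:
  x_1 = 0 and x_2 = 0 → (0, 0)
  x_1 + 2x_2 = 5 and x_2 = 0 → (5, 0)
  x_1 + 2x_2 = 5 and x_1 = 0 → (0, 2.5)

Vertices: (0, 0), (5, 0), (0, 2.5)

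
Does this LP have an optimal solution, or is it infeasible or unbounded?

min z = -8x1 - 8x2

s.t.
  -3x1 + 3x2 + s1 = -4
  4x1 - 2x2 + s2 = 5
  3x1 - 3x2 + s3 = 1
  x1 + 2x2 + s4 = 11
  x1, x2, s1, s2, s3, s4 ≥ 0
The row 3x1 - 3x2 + s3 = 1 with s3 ≥ 0 requires 3x1 - 3x2 ≤ 1, while the row -3x1 + 3x2 + s1 = -4 with s1 ≥ 0 is equivalent to 3x1 - 3x2 ≥ 4. Together they would need 4 ≤ 3x1 - 3x2 ≤ 1, which is impossible since 4 > 1. No point satisfies all constraints.

Infeasible: no point satisfies all constraints simultaneously.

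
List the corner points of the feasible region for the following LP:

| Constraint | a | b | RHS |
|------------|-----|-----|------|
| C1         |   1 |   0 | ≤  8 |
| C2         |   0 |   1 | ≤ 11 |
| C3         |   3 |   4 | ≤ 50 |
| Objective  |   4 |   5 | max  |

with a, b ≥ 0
Each vertex is the intersection of two constraint boundaries that also satisfies all remaining constraints:
  a = 0 and b = 0 → (0, 0)
  a = 8 and b = 0 → (8, 0)
  a = 8 and 3a + 4b = 50 → (8, 6.5)
  b = 11 and 3a + 4b = 50 → (2, 11)
  b = 11 and a = 0 → (0, 11)

Vertices: (0, 0), (8, 0), (8, 6.5), (2, 11), (0, 11)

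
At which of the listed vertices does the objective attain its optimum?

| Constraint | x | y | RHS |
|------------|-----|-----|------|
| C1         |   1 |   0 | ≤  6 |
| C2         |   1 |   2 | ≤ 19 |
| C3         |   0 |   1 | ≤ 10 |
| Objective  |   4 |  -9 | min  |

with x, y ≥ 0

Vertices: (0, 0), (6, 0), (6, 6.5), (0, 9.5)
(0, 9.5) with z = -85.5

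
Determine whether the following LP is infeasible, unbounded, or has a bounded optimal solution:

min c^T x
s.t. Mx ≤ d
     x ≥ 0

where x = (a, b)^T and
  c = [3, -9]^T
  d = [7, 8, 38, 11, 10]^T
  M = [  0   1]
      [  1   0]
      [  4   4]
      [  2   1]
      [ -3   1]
The point (0, 7) satisfies every constraint, so the LP is feasible; the constraints give a ≤ 8 and b ≤ 7, which with a, b ≥ 0 keep the feasible region inside a bounded box. A feasible, bounded LP attains a finite optimum at a vertex.

Evaluating z = 3a - 9b at each vertex:
  (0, 0): z = 0
  (5.5, 0): z = 16.5
  (2, 7): z = -57
  (0, 7): z = -63

Bounded optimum: z* = -63 at (0, 7).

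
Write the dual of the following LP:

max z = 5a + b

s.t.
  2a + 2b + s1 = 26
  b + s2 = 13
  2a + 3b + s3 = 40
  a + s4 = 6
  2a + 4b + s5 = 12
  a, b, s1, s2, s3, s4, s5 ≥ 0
Minimize: z = 26y1 + 13y2 + 40y3 + 6y4 + 12y5

Subject to:
  C1: -2y1 - 2y3 - y4 - 2y5 ≤ -5
  C2: -2y1 - y2 - 3y3 - 4y5 ≤ -1
  y1, y2, y3, y4, y5 ≥ 0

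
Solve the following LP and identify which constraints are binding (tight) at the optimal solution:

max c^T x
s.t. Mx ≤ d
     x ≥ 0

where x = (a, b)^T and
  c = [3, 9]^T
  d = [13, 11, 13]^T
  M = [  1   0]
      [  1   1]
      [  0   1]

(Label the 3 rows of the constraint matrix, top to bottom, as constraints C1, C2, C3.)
Optimal: a = 0, b = 11
Slack at optimum:
  C1: slack = 13
  C2: slack = 0 (binding)
  C3: slack = 2
  a ≥ 0: a = 0 (binding)
  b ≥ 0: b = 11
Binding constraints: C2, a ≥ 0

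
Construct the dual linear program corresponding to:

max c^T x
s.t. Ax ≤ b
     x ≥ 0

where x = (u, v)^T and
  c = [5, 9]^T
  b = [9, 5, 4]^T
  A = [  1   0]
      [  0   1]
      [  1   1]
Minimize: z = 9y1 + 5y2 + 4y3

Subject to:
  C1: -y1 - y3 ≤ -5
  C2: -y2 - y3 ≤ -9
  y1, y2, y3 ≥ 0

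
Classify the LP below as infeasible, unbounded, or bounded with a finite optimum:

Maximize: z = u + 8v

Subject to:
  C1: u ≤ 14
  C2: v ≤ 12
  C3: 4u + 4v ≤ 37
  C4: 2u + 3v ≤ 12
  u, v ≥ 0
The point (0, 4) satisfies every constraint, so the LP is feasible; the constraints give u ≤ 14 and v ≤ 12, which with u, v ≥ 0 keep the feasible region inside a bounded box. A feasible, bounded LP attains a finite optimum at a vertex.

Feasible with finite optimum z* = 32 at (0, 4).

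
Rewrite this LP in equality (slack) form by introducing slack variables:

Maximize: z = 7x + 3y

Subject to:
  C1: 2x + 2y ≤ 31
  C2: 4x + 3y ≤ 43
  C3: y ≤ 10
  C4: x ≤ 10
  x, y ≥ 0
max z = 7x + 3y

s.t.
  2x + 2y + s1 = 31
  4x + 3y + s2 = 43
  y + s3 = 10
  x + s4 = 10
  x, y, s1, s2, s3, s4 ≥ 0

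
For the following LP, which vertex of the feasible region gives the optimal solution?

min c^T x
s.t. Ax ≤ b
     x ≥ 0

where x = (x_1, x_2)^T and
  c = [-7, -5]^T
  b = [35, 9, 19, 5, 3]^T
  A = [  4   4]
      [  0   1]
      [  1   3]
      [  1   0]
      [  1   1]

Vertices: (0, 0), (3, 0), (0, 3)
(3, 0) with z = -21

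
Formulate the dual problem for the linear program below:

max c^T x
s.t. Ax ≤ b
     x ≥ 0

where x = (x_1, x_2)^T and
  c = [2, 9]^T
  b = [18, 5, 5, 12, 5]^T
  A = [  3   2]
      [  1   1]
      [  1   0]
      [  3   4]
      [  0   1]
Minimize: z = 18y1 + 5y2 + 5y3 + 12y4 + 5y5

Subject to:
  C1: -3y1 - y2 - y3 - 3y4 ≤ -2
  C2: -2y1 - y2 - 4y4 - y5 ≤ -9
  y1, y2, y3, y4, y5 ≥ 0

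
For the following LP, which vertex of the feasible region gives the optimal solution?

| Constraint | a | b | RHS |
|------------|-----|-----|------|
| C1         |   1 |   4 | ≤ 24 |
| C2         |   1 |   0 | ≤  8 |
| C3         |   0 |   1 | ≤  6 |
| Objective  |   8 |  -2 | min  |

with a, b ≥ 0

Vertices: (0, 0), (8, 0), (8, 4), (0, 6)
Evaluating z = 8a - 2b at each vertex:
  (0, 0): z = 0
  (8, 0): z = 64
  (8, 4): z = 56
  (0, 6): z = -12

The smallest value is z = -12, attained at (0, 6).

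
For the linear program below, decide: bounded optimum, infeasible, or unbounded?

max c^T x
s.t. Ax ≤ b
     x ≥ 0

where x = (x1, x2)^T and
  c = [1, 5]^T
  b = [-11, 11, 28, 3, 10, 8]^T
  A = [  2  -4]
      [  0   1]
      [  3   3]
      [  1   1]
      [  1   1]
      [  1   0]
The point (0, 3) satisfies every constraint, so the LP is feasible; the constraints give x1 ≤ 8 and x2 ≤ 11, which with x1, x2 ≥ 0 keep the feasible region inside a bounded box. A feasible, bounded LP attains a finite optimum at a vertex.

The LP has an optimal solution: (0, 3) with z = 15.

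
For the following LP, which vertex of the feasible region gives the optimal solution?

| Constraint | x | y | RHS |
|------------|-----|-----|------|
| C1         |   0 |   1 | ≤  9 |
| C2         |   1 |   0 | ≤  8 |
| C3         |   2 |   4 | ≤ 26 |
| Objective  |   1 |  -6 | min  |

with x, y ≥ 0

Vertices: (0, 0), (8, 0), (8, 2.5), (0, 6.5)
(0, 6.5) with z = -39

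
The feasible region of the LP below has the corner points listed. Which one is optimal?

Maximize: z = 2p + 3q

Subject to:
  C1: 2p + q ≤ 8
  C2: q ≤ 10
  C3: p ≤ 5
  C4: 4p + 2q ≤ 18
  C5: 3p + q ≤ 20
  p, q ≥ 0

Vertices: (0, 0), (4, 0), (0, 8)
Evaluating z = 2p + 3q at each vertex:
  (0, 0): z = 0
  (4, 0): z = 8
  (0, 8): z = 24

The largest value is z = 24, attained at (0, 8).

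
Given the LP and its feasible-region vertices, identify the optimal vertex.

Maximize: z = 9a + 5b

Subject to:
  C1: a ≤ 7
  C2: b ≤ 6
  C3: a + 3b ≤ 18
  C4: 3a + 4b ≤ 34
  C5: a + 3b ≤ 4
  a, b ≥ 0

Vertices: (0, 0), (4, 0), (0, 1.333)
Evaluating z = 9a + 5b at each vertex:
  (0, 0): z = 0
  (4, 0): z = 36
  (0, 1.333): z = 6.667

The largest value is z = 36, attained at (4, 0).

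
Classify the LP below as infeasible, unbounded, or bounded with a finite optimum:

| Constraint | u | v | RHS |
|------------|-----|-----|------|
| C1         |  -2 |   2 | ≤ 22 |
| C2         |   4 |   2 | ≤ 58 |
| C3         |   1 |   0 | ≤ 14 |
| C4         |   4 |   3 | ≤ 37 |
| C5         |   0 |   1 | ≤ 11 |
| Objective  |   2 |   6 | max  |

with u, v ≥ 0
The point (1, 11) satisfies every constraint, so the LP is feasible; the constraints give u ≤ 14 and v ≤ 11, which with u, v ≥ 0 keep the feasible region inside a bounded box. A feasible, bounded LP attains a finite optimum at a vertex.

The LP has an optimal solution: (1, 11) with z = 68.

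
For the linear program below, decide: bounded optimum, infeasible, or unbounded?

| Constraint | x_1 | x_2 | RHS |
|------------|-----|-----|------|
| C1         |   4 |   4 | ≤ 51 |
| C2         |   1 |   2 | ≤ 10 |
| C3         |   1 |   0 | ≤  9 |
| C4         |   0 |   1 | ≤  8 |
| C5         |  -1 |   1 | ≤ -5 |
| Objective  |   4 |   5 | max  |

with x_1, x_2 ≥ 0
The point (9, 0.5) satisfies every constraint, so the LP is feasible; the constraints give x_1 ≤ 9 and x_2 ≤ 8, which with x_1, x_2 ≥ 0 keep the feasible region inside a bounded box. A feasible, bounded LP attains a finite optimum at a vertex.

Bounded optimum: z* = 38.5 at (9, 0.5).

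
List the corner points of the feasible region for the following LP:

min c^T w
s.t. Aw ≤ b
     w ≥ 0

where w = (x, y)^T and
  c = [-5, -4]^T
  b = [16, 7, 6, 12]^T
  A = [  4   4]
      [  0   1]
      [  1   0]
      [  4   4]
Each vertex is the intersection of two constraint boundaries that also satisfies all remaining constraints:
  x = 0 and y = 0 → (0, 0)
  4x + 4y = 12 and y = 0 → (3, 0)
  4x + 4y = 12 and x = 0 → (0, 3)

Vertices: (0, 0), (3, 0), (0, 3)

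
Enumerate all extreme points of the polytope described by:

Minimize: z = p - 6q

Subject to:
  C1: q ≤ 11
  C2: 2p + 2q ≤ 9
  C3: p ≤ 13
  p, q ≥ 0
Each vertex is the intersection of two constraint boundaries that also satisfies all remaining constraints:
  p = 0 and q = 0 → (0, 0)
  2p + 2q = 9 and q = 0 → (4.5, 0)
  2p + 2q = 9 and p = 0 → (0, 4.5)

Vertices: (0, 0), (4.5, 0), (0, 4.5)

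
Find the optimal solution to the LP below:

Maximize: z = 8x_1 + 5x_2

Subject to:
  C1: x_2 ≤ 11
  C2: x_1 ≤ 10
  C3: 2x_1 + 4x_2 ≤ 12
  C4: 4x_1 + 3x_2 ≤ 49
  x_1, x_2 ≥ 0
x_1 = 6, x_2 = 0, z = 48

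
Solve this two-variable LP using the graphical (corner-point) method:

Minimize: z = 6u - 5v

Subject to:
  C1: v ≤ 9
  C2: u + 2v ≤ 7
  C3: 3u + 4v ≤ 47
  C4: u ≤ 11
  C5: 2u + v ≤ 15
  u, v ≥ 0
Each vertex is the intersection of two constraint boundaries that also satisfies all remaining constraints:
  u = 0 and v = 0 → (0, 0)
  u + 2v = 7 and v = 0 → (7, 0)
  u + 2v = 7 and u = 0 → (0, 3.5)

Evaluating z = 6u - 5v at each vertex:
  (0, 0): z = 0
  (7, 0): z = 42
  (0, 3.5): z = -17.5

The minimum is at (0, 3.5) with z = -17.5.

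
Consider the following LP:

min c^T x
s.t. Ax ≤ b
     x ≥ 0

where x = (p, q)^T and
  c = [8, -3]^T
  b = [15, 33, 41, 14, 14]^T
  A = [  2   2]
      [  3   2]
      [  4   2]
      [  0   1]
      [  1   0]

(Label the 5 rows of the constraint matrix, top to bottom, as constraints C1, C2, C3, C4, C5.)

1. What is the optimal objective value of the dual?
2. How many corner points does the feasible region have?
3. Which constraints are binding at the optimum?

1. -22.5 (by strong duality, equal to the primal optimum)
2. 3
3. C1, p ≥ 0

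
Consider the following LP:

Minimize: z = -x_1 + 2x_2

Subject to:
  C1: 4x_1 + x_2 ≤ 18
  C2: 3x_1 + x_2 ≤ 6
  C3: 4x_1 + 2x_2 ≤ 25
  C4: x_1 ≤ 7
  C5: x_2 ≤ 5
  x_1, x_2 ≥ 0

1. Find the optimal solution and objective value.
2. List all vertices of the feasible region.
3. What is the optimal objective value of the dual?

1. x_1 = 2, x_2 = 0, z = -2
2. (0, 0), (2, 0), (0.3333, 5), (0, 5)
3. -2 (by strong duality, equal to the primal optimum)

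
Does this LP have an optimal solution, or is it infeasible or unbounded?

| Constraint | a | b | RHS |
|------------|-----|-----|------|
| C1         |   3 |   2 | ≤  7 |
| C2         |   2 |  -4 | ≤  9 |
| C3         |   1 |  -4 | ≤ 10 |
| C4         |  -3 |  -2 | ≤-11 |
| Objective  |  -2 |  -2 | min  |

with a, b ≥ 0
C1 requires 3a + 2b ≤ 7, while C4 (-3a - 2b ≤ -11) is equivalent to 3a + 2b ≥ 11. Together they would need 11 ≤ 3a + 2b ≤ 7, which is impossible since 11 > 7. No point satisfies all constraints.

Infeasible — the constraint set is empty.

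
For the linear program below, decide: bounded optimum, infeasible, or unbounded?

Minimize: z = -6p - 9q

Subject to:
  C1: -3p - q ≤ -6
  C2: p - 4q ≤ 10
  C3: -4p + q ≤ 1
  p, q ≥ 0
Feasible point: (2, 0) satisfies every constraint, so the LP is feasible.
Direction d = (1, 1): for each constraint row a, a·d ≤ 0 —
  (-3)(1) + (-1)(1) = -4 ≤ 0
  (1)(1) + (-4)(1) = -3 ≤ 0
  (-4)(1) + (1)(1) = -3 ≤ 0
and d ≥ 0, so (2, 0) + t·d stays feasible for every t ≥ 0. Along this ray z = -6p - 9q changes by -15 per unit t, so z → −∞.

The LP is unbounded; z can be made arbitrarily small.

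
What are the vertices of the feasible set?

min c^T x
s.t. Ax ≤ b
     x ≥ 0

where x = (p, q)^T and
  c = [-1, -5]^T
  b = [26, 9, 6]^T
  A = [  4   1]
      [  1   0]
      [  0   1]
Each vertex is the intersection of two constraint boundaries that also satisfies all remaining constraints:
  p = 0 and q = 0 → (0, 0)
  4p + q = 26 and q = 0 → (6.5, 0)
  4p + q = 26 and q = 6 → (5, 6)
  q = 6 and p = 0 → (0, 6)

Vertices: (0, 0), (6.5, 0), (5, 6), (0, 6)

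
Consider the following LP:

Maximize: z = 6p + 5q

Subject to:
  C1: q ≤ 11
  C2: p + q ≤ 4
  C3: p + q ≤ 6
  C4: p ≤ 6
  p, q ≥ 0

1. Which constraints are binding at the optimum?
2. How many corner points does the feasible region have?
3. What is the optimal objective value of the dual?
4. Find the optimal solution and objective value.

1. C2, q ≥ 0
2. 3
3. 24 (by strong duality, equal to the primal optimum)
4. p = 4, q = 0, z = 24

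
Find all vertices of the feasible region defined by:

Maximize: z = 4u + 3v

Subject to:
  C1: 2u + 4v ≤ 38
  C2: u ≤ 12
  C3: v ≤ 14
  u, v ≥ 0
Each vertex is the intersection of two constraint boundaries that also satisfies all remaining constraints:
  u = 0 and v = 0 → (0, 0)
  u = 12 and v = 0 → (12, 0)
  2u + 4v = 38 and u = 12 → (12, 3.5)
  2u + 4v = 38 and u = 0 → (0, 9.5)

Vertices: (0, 0), (12, 0), (12, 3.5), (0, 9.5)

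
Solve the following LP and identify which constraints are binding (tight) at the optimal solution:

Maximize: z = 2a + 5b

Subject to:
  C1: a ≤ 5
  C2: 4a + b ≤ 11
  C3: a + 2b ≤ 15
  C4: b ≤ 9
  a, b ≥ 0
Optimal: a = 0, b = 7.5
Slack at optimum:
  C1: slack = 5
  C2: slack = 3.5
  C3: slack = 0 (binding)
  C4: slack = 1.5
  a ≥ 0: a = 0 (binding)
  b ≥ 0: b = 7.5
Binding constraints: C3, a ≥ 0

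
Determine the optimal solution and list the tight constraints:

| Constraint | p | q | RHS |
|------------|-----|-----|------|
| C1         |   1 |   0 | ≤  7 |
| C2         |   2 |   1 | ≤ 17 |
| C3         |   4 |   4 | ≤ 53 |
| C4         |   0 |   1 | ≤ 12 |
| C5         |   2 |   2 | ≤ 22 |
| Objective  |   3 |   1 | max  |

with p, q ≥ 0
Optimal: p = 7, q = 3
Slack at optimum:
  C1: slack = 0 (binding)
  C2: slack = 0 (binding)
  C3: slack = 13
  C4: slack = 9
  C5: slack = 2
  p ≥ 0: p = 7
  q ≥ 0: q = 3
Binding constraints: C1, C2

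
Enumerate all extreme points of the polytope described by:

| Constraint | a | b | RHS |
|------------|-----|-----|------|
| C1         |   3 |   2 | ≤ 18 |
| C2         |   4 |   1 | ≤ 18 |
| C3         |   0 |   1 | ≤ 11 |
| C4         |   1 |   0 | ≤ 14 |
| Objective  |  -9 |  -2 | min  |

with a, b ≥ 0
Each vertex is the intersection of two constraint boundaries that also satisfies all remaining constraints:
  a = 0 and b = 0 → (0, 0)
  4a + b = 18 and b = 0 → (4.5, 0)
  3a + 2b = 18 and 4a + b = 18 → (3.6, 3.6)
  3a + 2b = 18 and a = 0 → (0, 9)

Vertices: (0, 0), (4.5, 0), (3.6, 3.6), (0, 9)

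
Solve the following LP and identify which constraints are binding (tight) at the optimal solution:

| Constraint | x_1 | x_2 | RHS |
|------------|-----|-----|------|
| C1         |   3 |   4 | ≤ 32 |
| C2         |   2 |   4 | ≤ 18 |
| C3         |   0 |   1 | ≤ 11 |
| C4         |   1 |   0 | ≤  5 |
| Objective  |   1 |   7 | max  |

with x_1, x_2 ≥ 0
Optimal: x_1 = 0, x_2 = 4.5
Slack at optimum:
  C1: slack = 14
  C2: slack = 0 (binding)
  C3: slack = 6.5
  C4: slack = 5
  x_1 ≥ 0: x_1 = 0 (binding)
  x_2 ≥ 0: x_2 = 4.5
Binding constraints: C2, x_1 ≥ 0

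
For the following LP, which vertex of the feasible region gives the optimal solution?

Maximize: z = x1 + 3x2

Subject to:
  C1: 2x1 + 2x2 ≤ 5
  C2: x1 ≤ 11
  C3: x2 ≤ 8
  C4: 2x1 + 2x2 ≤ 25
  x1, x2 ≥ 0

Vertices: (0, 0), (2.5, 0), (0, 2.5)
Evaluating z = x1 + 3x2 at each vertex:
  (0, 0): z = 0
  (2.5, 0): z = 2.5
  (0, 2.5): z = 7.5

The largest value is z = 7.5, attained at (0, 2.5).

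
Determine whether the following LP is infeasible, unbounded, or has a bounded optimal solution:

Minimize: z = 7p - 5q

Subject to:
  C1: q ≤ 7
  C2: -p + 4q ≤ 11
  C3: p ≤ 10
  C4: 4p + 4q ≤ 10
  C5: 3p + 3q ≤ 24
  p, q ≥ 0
The point (0, 2.5) satisfies every constraint, so the LP is feasible; the constraints give p ≤ 10 and q ≤ 7, which with p, q ≥ 0 keep the feasible region inside a bounded box. A feasible, bounded LP attains a finite optimum at a vertex.

The LP has an optimal solution: (0, 2.5) with z = -12.5.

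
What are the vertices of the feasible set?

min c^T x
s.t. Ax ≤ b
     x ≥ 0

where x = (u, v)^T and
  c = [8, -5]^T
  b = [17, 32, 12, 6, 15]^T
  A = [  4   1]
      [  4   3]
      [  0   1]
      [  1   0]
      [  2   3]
Each vertex is the intersection of two constraint boundaries that also satisfies all remaining constraints:
  u = 0 and v = 0 → (0, 0)
  4u + v = 17 and v = 0 → (4.25, 0)
  4u + v = 17 and 2u + 3v = 15 → (3.6, 2.6)
  2u + 3v = 15 and u = 0 → (0, 5)

Vertices: (0, 0), (4.25, 0), (3.6, 2.6), (0, 5)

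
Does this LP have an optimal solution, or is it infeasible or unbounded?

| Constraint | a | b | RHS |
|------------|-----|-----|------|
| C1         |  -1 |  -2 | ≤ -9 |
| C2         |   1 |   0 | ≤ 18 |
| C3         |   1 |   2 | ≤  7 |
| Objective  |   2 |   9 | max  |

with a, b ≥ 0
C3 requires a + 2b ≤ 7, while C1 (-a - 2b ≤ -9) is equivalent to a + 2b ≥ 9. Together they would need 9 ≤ a + 2b ≤ 7, which is impossible since 9 > 7. No point satisfies all constraints.

The feasible region is empty; the LP is infeasible.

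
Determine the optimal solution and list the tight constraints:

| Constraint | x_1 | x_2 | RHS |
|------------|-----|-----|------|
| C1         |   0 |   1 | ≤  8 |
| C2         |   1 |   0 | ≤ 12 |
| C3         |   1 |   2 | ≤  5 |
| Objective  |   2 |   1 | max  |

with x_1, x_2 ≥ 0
Optimal: x_1 = 5, x_2 = 0
Binding: C3, x_2 ≥ 0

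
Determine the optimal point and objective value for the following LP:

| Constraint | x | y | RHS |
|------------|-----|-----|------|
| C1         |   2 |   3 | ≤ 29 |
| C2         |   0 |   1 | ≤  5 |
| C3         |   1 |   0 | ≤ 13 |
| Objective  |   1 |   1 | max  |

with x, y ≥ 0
x = 13, y = 1, z = 14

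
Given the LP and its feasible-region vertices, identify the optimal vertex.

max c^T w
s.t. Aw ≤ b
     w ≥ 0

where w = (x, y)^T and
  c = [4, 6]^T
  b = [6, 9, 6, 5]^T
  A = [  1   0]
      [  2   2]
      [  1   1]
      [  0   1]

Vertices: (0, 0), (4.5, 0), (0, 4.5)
Evaluating z = 4x + 6y at each vertex:
  (0, 0): z = 0
  (4.5, 0): z = 18
  (0, 4.5): z = 27

The largest value is z = 27, attained at (0, 4.5).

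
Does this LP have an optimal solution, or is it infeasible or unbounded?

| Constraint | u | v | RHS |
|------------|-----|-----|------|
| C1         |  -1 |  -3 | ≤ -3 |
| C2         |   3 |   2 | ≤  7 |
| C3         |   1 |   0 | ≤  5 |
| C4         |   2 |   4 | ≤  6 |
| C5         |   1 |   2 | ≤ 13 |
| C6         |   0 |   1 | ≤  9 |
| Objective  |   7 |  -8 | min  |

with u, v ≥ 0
The point (0, 1.5) satisfies every constraint, so the LP is feasible; the constraints give u ≤ 5 and v ≤ 9, which with u, v ≥ 0 keep the feasible region inside a bounded box. A feasible, bounded LP attains a finite optimum at a vertex.

Feasible with finite optimum z* = -12 at (0, 1.5).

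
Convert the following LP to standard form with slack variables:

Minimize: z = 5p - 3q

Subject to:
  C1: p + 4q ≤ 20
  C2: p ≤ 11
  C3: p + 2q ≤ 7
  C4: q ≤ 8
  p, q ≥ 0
min z = 5p - 3q

s.t.
  p + 4q + s1 = 20
  p + s2 = 11
  p + 2q + s3 = 7
  q + s4 = 8
  p, q, s1, s2, s3, s4 ≥ 0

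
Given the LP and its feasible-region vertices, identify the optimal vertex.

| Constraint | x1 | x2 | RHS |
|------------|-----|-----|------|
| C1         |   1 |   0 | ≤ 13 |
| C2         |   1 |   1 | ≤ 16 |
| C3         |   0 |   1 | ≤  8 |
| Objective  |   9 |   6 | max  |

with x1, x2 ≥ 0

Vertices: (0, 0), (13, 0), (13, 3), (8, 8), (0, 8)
Evaluating z = 9x1 + 6x2 at each vertex:
  (0, 0): z = 0
  (13, 0): z = 117
  (13, 3): z = 135
  (8, 8): z = 120
  (0, 8): z = 48

The largest value is z = 135, attained at (13, 3).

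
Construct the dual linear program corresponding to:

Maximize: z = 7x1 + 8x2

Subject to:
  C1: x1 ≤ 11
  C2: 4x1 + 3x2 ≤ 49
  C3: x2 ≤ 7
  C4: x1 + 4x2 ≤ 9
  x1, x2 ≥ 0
Minimize: z = 11y1 + 49y2 + 7y3 + 9y4

Subject to:
  C1: -y1 - 4y2 - y4 ≤ -7
  C2: -3y2 - y3 - 4y4 ≤ -8
  y1, y2, y3, y4 ≥ 0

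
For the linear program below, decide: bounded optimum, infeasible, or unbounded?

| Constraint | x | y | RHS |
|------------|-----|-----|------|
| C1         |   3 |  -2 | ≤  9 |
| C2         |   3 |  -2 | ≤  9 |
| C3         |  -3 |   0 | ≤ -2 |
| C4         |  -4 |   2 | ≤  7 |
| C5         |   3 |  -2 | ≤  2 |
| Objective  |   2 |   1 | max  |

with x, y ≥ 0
Feasible point: (1, 1) satisfies every constraint, so the LP is feasible.
Direction d = (2, 3): for each constraint row a, a·d ≤ 0 —
  (3)(2) + (-2)(3) = 0 ≤ 0
  (3)(2) + (-2)(3) = 0 ≤ 0
  (-3)(2) + (0)(3) = -6 ≤ 0
  (-4)(2) + (2)(3) = -2 ≤ 0
  (3)(2) + (-2)(3) = 0 ≤ 0
and d ≥ 0, so (1, 1) + t·d stays feasible for every t ≥ 0. Along this ray z = 2x + y changes by 7 per unit t, so z → +∞.

Unbounded — the objective can increase without bound over the feasible region.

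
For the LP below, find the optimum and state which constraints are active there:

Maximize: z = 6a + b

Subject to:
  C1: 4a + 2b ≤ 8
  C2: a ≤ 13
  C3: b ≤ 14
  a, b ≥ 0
Optimal: a = 2, b = 0
Slack at optimum:
  C1: slack = 0 (binding)
  C2: slack = 11
  C3: slack = 14
  a ≥ 0: a = 2
  b ≥ 0: b = 0 (binding)
Binding constraints: C1, b ≥ 0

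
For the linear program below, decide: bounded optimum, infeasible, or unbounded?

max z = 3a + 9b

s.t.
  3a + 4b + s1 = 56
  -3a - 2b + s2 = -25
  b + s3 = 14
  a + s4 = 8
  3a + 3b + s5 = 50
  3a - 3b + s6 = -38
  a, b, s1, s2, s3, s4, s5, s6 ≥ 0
The point (0, 14) satisfies every constraint, so the LP is feasible; the constraints give a ≤ 8 and b ≤ 14, which with a, b ≥ 0 keep the feasible region inside a bounded box. A feasible, bounded LP attains a finite optimum at a vertex.

The LP has an optimal solution: (0, 14) with z = 126.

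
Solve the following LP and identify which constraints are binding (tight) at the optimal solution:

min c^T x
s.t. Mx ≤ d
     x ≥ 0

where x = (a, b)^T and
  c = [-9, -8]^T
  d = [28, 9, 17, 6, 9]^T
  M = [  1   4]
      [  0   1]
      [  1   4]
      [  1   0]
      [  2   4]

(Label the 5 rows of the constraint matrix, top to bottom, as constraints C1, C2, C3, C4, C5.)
Optimal: a = 4.5, b = 0
Slack at optimum:
  C1: slack = 23.5
  C2: slack = 9
  C3: slack = 12.5
  C4: slack = 1.5
  C5: slack = 0 (binding)
  a ≥ 0: a = 4.5
  b ≥ 0: b = 0 (binding)
Binding constraints: C5, b ≥ 0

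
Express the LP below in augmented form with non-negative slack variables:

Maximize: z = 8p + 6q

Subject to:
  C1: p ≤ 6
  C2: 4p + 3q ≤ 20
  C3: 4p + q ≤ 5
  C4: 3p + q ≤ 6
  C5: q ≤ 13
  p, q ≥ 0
max z = 8p + 6q

s.t.
  p + s1 = 6
  4p + 3q + s2 = 20
  4p + q + s3 = 5
  3p + q + s4 = 6
  q + s5 = 13
  p, q, s1, s2, s3, s4, s5 ≥ 0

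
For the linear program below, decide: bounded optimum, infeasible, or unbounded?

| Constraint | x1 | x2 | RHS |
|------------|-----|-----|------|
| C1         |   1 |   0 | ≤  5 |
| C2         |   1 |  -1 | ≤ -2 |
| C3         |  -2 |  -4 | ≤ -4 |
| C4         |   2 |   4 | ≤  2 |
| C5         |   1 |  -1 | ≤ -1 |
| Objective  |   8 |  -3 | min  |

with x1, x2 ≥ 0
C4 requires 2x1 + 4x2 ≤ 2, while C3 (-2x1 - 4x2 ≤ -4) is equivalent to 2x1 + 4x2 ≥ 4. Together they would need 4 ≤ 2x1 + 4x2 ≤ 2, which is impossible since 4 > 2. No point satisfies all constraints.

Infeasible — the constraint set is empty.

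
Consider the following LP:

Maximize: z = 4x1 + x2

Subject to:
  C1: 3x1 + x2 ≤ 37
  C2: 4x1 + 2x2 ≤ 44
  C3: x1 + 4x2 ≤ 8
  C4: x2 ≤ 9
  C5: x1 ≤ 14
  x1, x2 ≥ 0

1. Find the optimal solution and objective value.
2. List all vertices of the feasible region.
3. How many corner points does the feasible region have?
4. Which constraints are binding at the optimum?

1. x1 = 8, x2 = 0, z = 32
2. (0, 0), (8, 0), (0, 2)
3. 3
4. C3, x2 ≥ 0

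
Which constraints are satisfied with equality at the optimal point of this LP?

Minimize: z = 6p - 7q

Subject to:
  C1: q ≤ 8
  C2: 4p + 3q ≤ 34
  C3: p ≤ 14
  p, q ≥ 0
Optimal: p = 0, q = 8
Slack at optimum:
  C1: slack = 0 (binding)
  C2: slack = 10
  C3: slack = 14
  p ≥ 0: p = 0 (binding)
  q ≥ 0: q = 8
Binding constraints: C1, p ≥ 0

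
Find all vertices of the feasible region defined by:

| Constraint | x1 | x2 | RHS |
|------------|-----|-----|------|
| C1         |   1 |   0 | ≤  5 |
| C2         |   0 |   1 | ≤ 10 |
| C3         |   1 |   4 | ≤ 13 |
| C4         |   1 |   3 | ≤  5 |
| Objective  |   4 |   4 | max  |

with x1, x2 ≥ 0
Each vertex is the intersection of two constraint boundaries that also satisfies all remaining constraints:
  x1 = 0 and x2 = 0 → (0, 0)
  x1 = 5 and x1 + 3x2 = 5 → (5, 0)
  x1 + 3x2 = 5 and x1 = 0 → (0, 1.667)

Vertices: (0, 0), (5, 0), (0, 1.667)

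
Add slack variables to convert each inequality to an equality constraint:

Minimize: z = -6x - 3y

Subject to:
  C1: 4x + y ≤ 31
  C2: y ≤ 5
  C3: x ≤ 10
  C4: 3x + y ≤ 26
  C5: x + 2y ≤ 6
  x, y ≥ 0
min z = -6x - 3y

s.t.
  4x + y + s1 = 31
  y + s2 = 5
  x + s3 = 10
  3x + y + s4 = 26
  x + 2y + s5 = 6
  x, y, s1, s2, s3, s4, s5 ≥ 0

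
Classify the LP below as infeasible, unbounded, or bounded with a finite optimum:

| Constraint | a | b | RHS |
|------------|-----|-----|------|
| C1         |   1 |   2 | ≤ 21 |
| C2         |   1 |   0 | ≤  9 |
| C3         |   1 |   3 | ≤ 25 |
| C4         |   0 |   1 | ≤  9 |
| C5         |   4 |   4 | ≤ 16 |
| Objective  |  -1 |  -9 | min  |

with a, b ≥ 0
The point (0, 4) satisfies every constraint, so the LP is feasible; the constraints give a ≤ 9 and b ≤ 9, which with a, b ≥ 0 keep the feasible region inside a bounded box. A feasible, bounded LP attains a finite optimum at a vertex.

Evaluating z = -a - 9b at each vertex:
  (0, 0): z = 0
  (4, 0): z = -4
  (0, 4): z = -36

Feasible with finite optimum z* = -36 at (0, 4).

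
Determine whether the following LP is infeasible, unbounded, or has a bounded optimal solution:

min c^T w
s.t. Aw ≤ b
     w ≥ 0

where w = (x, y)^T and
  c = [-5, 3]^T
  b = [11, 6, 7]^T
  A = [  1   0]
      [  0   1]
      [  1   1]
The point (7, 0) satisfies every constraint, so the LP is feasible; the constraints give x ≤ 11 and y ≤ 6, which with x, y ≥ 0 keep the feasible region inside a bounded box. A feasible, bounded LP attains a finite optimum at a vertex.

Feasible with finite optimum z* = -35 at (7, 0).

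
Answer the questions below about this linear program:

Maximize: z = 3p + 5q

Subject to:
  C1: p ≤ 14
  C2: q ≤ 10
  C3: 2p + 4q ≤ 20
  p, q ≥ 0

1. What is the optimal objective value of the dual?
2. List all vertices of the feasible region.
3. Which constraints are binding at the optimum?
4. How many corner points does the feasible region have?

1. 30 (by strong duality, equal to the primal optimum)
2. (0, 0), (10, 0), (0, 5)
3. C3, q ≥ 0
4. 3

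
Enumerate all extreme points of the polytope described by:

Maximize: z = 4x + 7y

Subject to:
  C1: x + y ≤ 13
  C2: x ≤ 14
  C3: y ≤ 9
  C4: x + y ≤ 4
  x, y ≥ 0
Each vertex is the intersection of two constraint boundaries that also satisfies all remaining constraints:
  x = 0 and y = 0 → (0, 0)
  x + y = 4 and y = 0 → (4, 0)
  x + y = 4 and x = 0 → (0, 4)

Vertices: (0, 0), (4, 0), (0, 4)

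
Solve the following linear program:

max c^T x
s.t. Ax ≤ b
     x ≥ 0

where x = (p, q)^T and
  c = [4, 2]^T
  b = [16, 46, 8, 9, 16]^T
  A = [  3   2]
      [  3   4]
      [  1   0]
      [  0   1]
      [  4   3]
Each vertex is the intersection of two constraint boundaries that also satisfies all remaining constraints:
  p = 0 and q = 0 → (0, 0)
  4p + 3q = 16 and q = 0 → (4, 0)
  4p + 3q = 16 and p = 0 → (0, 5.333)

Evaluating z = 4p + 2q at each vertex:
  (0, 0): z = 0
  (4, 0): z = 16
  (0, 5.333): z = 10.67

The maximum is at (4, 0) with z = 16.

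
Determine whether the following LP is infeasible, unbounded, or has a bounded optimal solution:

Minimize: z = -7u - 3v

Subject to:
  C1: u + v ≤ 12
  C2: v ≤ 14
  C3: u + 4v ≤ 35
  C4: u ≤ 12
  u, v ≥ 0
The point (12, 0) satisfies every constraint, so the LP is feasible; the constraints give u ≤ 12 and v ≤ 14, which with u, v ≥ 0 keep the feasible region inside a bounded box. A feasible, bounded LP attains a finite optimum at a vertex.

Evaluating z = -7u - 3v at each vertex:
  (0, 0): z = 0
  (12, 0): z = -84
  (4.333, 7.667): z = -53.33
  (0, 8.75): z = -26.25

Bounded optimum: z* = -84 at (12, 0).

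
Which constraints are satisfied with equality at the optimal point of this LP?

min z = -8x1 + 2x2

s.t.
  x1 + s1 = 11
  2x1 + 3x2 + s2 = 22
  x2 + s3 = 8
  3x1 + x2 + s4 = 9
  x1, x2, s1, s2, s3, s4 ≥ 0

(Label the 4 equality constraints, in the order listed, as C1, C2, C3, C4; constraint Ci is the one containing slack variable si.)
Optimal: x1 = 3, x2 = 0
Slack at optimum:
  C1: slack = 8
  C2: slack = 16
  C3: slack = 8
  C4: slack = 0 (binding)
  x1 ≥ 0: x1 = 3
  x2 ≥ 0: x2 = 0 (binding)
Binding constraints: C4, x2 ≥ 0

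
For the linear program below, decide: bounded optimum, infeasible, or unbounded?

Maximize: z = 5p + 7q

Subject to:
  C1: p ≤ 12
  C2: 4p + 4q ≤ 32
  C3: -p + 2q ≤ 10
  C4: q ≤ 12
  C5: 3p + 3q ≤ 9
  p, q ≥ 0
The point (0, 3) satisfies every constraint, so the LP is feasible; the constraints give p ≤ 12 and q ≤ 12, which with p, q ≥ 0 keep the feasible region inside a bounded box. A feasible, bounded LP attains a finite optimum at a vertex.

Evaluating z = 5p + 7q at each vertex:
  (0, 0): z = 0
  (3, 0): z = 15
  (0, 3): z = 21

Bounded optimum: z* = 21 at (0, 3).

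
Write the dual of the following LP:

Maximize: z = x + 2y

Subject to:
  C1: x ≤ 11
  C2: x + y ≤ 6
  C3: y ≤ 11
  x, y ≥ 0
Minimize: z = 11y1 + 6y2 + 11y3

Subject to:
  C1: -y1 - y2 ≤ -1
  C2: -y2 - y3 ≤ -2
  y1, y2, y3 ≥ 0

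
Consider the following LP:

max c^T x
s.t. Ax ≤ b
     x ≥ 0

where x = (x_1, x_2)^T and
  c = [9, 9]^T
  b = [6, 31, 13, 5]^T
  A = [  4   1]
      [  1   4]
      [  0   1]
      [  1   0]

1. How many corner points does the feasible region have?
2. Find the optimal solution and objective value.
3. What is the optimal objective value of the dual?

1. 3
2. x_1 = 0, x_2 = 6, z = 54
3. 54 (by strong duality, equal to the primal optimum)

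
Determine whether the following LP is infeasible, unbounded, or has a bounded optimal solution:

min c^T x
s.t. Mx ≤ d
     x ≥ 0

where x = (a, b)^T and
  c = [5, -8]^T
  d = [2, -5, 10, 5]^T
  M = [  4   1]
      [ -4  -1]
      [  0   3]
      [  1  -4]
One constraint requires 4a + b ≤ 2, while the constraint -4a - b ≤ -5 is equivalent to 4a + b ≥ 5. Together they would need 5 ≤ 4a + b ≤ 2, which is impossible since 5 > 2. No point satisfies all constraints.

Infeasible — the constraint set is empty.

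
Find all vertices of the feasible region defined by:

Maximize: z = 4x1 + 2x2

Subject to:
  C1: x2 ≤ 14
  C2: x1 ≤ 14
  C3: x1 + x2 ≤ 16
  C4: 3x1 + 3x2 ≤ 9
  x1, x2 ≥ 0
Each vertex is the intersection of two constraint boundaries that also satisfies all remaining constraints:
  x1 = 0 and x2 = 0 → (0, 0)
  3x1 + 3x2 = 9 and x2 = 0 → (3, 0)
  3x1 + 3x2 = 9 and x1 = 0 → (0, 3)

Vertices: (0, 0), (3, 0), (0, 3)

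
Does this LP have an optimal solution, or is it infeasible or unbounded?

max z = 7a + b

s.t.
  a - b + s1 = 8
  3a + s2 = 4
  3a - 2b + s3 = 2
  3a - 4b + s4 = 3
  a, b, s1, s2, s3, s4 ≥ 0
Feasible point: (0, 0) satisfies every constraint, so the LP is feasible.
Direction d = (0, 1): for each constraint row a, a·d ≤ 0 —
  (1)(0) + (-1)(1) = -1 ≤ 0
  (3)(0) + (0)(1) = 0 ≤ 0
  (3)(0) + (-2)(1) = -2 ≤ 0
  (3)(0) + (-4)(1) = -4 ≤ 0
and d ≥ 0, so (0, 0) + t·d stays feasible for every t ≥ 0. Along this ray z = 7a + b changes by 1 per unit t, so z → +∞.

Unbounded: there is a feasible ray along which z → +∞.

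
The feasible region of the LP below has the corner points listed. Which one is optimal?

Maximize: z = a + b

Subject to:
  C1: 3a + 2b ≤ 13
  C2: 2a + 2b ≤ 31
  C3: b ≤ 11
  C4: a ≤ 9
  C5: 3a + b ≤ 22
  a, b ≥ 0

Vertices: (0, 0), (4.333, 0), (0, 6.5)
(0, 6.5) with z = 6.5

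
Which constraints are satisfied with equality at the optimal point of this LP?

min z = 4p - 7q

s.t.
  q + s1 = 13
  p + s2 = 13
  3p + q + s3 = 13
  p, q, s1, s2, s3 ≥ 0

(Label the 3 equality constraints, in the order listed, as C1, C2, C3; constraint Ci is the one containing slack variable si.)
Optimal: p = 0, q = 13
Binding: C1, C3, p ≥ 0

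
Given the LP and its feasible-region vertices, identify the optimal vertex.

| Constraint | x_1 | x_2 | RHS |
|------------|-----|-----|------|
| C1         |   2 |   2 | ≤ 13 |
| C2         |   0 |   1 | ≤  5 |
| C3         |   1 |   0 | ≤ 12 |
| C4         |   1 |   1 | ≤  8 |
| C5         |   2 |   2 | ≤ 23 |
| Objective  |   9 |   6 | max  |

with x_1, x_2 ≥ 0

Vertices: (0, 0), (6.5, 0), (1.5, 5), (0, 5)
(6.5, 0) with z = 58.5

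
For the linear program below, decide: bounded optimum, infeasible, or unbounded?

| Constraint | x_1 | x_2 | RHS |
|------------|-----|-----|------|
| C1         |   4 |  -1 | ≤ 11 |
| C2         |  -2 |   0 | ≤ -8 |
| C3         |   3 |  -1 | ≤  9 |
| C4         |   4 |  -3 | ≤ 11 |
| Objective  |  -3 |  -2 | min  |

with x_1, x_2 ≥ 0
Feasible point: (4, 5) satisfies every constraint, so the LP is feasible.
Direction d = (0, 1): for each constraint row a, a·d ≤ 0 —
  (4)(0) + (-1)(1) = -1 ≤ 0
  (-2)(0) + (0)(1) = 0 ≤ 0
  (3)(0) + (-1)(1) = -1 ≤ 0
  (4)(0) + (-3)(1) = -3 ≤ 0
and d ≥ 0, so (4, 5) + t·d stays feasible for every t ≥ 0. Along this ray z = -3x_1 - 2x_2 changes by -2 per unit t, so z → −∞.

Unbounded — the objective can decrease without bound over the feasible region.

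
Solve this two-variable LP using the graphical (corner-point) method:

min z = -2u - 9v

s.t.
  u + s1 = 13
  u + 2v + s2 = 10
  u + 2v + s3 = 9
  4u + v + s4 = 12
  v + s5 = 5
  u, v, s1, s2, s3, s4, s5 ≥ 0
Each vertex is the intersection of two constraint boundaries that also satisfies all remaining constraints:
  u = 0 and v = 0 → (0, 0)
  4u + v = 12 and v = 0 → (3, 0)
  u + 2v = 9 and 4u + v = 12 → (2.143, 3.429)
  u + 2v = 9 and u = 0 → (0, 4.5)

Evaluating z = -2u - 9v at each vertex:
  (0, 0): z = 0
  (3, 0): z = -6
  (2.143, 3.429): z = -35.14
  (0, 4.5): z = -40.5

The minimum is at (0, 4.5) with z = -40.5.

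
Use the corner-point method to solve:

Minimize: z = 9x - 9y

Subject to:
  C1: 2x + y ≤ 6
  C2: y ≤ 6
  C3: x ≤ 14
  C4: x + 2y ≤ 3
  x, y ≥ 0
Each vertex is the intersection of two constraint boundaries that also satisfies all remaining constraints:
  x = 0 and y = 0 → (0, 0)
  2x + y = 6 and x + 2y = 3 → (3, 0)
  x + 2y = 3 and x = 0 → (0, 1.5)

Evaluating z = 9x - 9y at each vertex:
  (0, 0): z = 0
  (3, 0): z = 27
  (0, 1.5): z = -13.5

The minimum is at (0, 1.5) with z = -13.5.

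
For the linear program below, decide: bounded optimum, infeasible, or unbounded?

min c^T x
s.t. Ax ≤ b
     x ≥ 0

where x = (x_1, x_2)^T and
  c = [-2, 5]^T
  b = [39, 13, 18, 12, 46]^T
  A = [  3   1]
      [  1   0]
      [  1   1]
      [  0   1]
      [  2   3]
The point (13, 0) satisfies every constraint, so the LP is feasible; the constraints give x_1 ≤ 13 and x_2 ≤ 12, which with x_1, x_2 ≥ 0 keep the feasible region inside a bounded box. A feasible, bounded LP attains a finite optimum at a vertex.

Evaluating z = -2x_1 + 5x_2 at each vertex:
  (0, 0): z = 0
  (13, 0): z = -26
  (10.5, 7.5): z = 16.5
  (8, 10): z = 34
  (5, 12): z = 50
  (0, 12): z = 60

Bounded optimum: z* = -26 at (13, 0).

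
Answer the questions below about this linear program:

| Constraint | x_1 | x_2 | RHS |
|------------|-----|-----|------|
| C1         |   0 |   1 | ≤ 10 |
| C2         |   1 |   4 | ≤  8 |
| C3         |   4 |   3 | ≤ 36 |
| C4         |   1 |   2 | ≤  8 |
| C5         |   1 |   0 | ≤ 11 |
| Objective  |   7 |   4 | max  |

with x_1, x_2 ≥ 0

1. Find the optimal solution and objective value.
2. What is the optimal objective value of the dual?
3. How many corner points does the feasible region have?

1. x_1 = 8, x_2 = 0, z = 56
2. 56 (by strong duality, equal to the primal optimum)
3. 3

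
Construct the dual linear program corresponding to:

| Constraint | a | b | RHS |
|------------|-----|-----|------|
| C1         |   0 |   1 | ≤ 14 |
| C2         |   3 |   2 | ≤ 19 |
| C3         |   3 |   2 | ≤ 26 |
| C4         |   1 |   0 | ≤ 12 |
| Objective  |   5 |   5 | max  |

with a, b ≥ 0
Minimize: z = 14y1 + 19y2 + 26y3 + 12y4

Subject to:
  C1: -3y2 - 3y3 - y4 ≤ -5
  C2: -y1 - 2y2 - 2y3 ≤ -5
  y1, y2, y3, y4 ≥ 0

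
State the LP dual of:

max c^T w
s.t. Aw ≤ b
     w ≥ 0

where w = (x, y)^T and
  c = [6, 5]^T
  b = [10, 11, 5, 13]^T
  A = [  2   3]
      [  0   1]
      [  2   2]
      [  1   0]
Minimize: z = 10y1 + 11y2 + 5y3 + 13y4

Subject to:
  C1: -2y1 - 2y3 - y4 ≤ -6
  C2: -3y1 - y2 - 2y3 ≤ -5
  y1, y2, y3, y4 ≥ 0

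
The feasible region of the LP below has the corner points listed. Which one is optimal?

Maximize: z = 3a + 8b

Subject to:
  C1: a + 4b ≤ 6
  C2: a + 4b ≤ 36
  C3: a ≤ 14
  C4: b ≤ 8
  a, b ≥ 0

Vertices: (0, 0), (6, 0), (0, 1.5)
(6, 0) with z = 18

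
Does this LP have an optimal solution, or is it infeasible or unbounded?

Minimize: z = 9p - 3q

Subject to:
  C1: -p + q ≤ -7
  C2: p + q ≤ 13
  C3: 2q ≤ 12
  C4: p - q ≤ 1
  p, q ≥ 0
C4 requires p - q ≤ 1, while C1 (-p + q ≤ -7) is equivalent to p - q ≥ 7. Together they would need 7 ≤ p - q ≤ 1, which is impossible since 7 > 1. No point satisfies all constraints.

The feasible region is empty; the LP is infeasible.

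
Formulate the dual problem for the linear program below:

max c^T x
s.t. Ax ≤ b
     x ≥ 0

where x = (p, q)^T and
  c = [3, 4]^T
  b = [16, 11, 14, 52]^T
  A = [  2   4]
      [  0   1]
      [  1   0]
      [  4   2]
Minimize: z = 16y1 + 11y2 + 14y3 + 52y4

Subject to:
  C1: -2y1 - y3 - 4y4 ≤ -3
  C2: -4y1 - y2 - 2y4 ≤ -4
  y1, y2, y3, y4 ≥ 0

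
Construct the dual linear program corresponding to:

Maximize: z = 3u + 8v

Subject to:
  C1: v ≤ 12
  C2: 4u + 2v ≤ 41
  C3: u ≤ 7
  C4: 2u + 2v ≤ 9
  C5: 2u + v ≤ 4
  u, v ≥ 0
Minimize: z = 12y1 + 41y2 + 7y3 + 9y4 + 4y5

Subject to:
  C1: -4y2 - y3 - 2y4 - 2y5 ≤ -3
  C2: -y1 - 2y2 - 2y4 - y5 ≤ -8
  y1, y2, y3, y4, y5 ≥ 0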